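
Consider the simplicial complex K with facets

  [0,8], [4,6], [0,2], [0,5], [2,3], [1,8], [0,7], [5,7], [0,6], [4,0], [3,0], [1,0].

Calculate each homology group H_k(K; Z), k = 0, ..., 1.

We work with the vertex ordering 0 < 1 < 2 < 3 < 4 < 5 < 6 < 7 < 8. The simplices of K, each written with vertices in increasing order, are:

  0-simplices (9): [0], [1], [2], [3], [4], [5], [6], [7], [8]
  1-simplices (12): [0,1], [0,2], [0,3], [0,4], [0,5], [0,6], [0,7], [0,8], [1,8], [2,3], [4,6], [5,7]

giving chain groups C_0 ≅ Z^9, C_1 ≅ Z^12.

∂_1: C_1 → C_0 sends each edge [p,q] (with p < q) to q − p.
This gives a 9×12 integer matrix of rank 8; reducing to Smith normal form yields diagonal entries (1,1,1,1,1,1,1,1).

Computing H_k = (kernel of ∂_k) / (image of ∂_{k+1}):

  H_0: rank C_0 − rank ∂_1 = 9 − 8 = 1, and the invariant factors of ∂_1 are all 1, so H_0 ≅ Z.
  H_1: rank ker ∂_1 − rank ∂_2 = (12 − 8) − 0 = 4, and there is no ∂_2, so H_1 ≅ Z^4.

H_0 = Z,  H_1 = Z^4.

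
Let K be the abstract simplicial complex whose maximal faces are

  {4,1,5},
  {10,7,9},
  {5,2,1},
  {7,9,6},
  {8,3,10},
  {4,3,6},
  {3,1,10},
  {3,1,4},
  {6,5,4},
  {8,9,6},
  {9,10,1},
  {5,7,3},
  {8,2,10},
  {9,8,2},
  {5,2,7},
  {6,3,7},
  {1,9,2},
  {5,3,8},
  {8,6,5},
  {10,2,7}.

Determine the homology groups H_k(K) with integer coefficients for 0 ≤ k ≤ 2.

Order the vertices as 1 < 2 < 3 < 4 < 5 < 6 < 7 < 8 < 9 < 10. Listing each simplex with vertices in this order, K has dimension 2 with simplices:

  0-simplices (10): [1], [2], [3], [4], [5], [6], [7], [8], [9], [10]
  1-simplices (30): (30 of them)
  2-simplices (20): (20 of them)

Hence C_0 ≅ Z^10, C_1 ≅ Z^30, C_2 ≅ Z^20.

The boundary map ∂_1: C_1 → C_0 is given by ∂[p,q] = [q] − [p]. For instance
  ∂[5,8] = [8] − [5].
The 10×30 boundary matrix has rank 9 and Smith normal form diag(1,1,1,1,1,1,1,1,1).

Boundary ∂_2: C_2 → C_1 acts by ∂[p,q,r] = [q,r] − [p,r] + [p,q]. For instance
  ∂[1,2,5] = [2,5] − [1,5] + [1,2],
  ∂[2,8,10] = [8,10] − [2,10] + [2,8].
The resulting 30×20 matrix has rank 20, and its Smith normal form has invariant factors (1,1,1,1,1,1,1,1,1,1,1,1,1,1,1,1,1,1,1,2).

Reading off H_k = ker ∂_k / im ∂_{k+1}:

  H_0: rank C_0 − rank ∂_1 = 10 − 9 = 1, and the invariant factors of ∂_1 are all 1, so H_0 = Z.
  H_1: rank ker ∂_1 − rank ∂_2 = (30 − 9) − 20 = 1, and ∂_2 has invariant factor 2 > 1, so H_1 = Z ⊕ Z/2Z.
  H_2: rank ker ∂_2 − rank ∂_3 = (20 − 20) − 0 = 0, and there is no ∂_3, so H_2 = 0.

H_0 = Z,  H_1 = Z ⊕ Z/2Z,  H_2 = 0.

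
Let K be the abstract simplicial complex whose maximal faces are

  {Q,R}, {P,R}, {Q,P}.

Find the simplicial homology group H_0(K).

H_0 = Z.

K has 3 vertices, 3 edges.
rank ∂_0 = 0, rank ∂_1 = 2 ⇒ b_0 = 3 − 0 − 2 = 1; all invariant factors of ∂_1 are 1 so no torsion. So H_0 ≅ Z.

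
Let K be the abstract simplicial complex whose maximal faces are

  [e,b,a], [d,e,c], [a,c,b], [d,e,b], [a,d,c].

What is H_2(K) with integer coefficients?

We work with the vertex ordering a < b < c < d < e. The simplices of K, each written with vertices in increasing order, are:

  0-simplices (5): a, b, c, d, e
  1-simplices (10): ab, ac, ad, ae, bc, bd, be, cd, ce, de
  2-simplices (5): abc, abe, acd, bde, cde

Hence C_0 ≅ Z^5, C_1 ≅ Z^10, C_2 ≅ Z^5.

∂_1: C_1 → C_0 sends each edge [p,q] (with p < q) to q − p.
As a 5×10 matrix over Z this has rank 4, with invariant factors (1,1,1,1).

∂_2: C_2 → C_1 sends each 2-simplex [p,q,r] to [q,r] − [p,r] + [p,q]. For instance
  ∂abc = bc − ac + ab,
  ∂abe = be − ae + ab.
As a 10×5 matrix over Z this has rank 5, with invariant factors (1,1,1,1,1).

Computing H_k = (kernel of ∂_k) / (image of ∂_{k+1}):

  H_2: rank ker ∂_2 − rank ∂_3 = (5 − 5) − 0 = 0, and there is no ∂_3, so H_2 ≅ 0.

H_2 ≅ 0.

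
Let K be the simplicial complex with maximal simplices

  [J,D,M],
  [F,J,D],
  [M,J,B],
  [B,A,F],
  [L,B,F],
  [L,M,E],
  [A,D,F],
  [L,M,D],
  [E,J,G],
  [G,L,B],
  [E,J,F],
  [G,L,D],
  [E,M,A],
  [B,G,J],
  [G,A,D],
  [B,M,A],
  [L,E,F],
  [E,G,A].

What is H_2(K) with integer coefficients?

H_2 = Z.

Fix the vertex order A < B < D < E < F < G < J < L < M and write every simplex with vertices in increasing order. Then dim K = 2 and the simplices of K are:

  0-simplices (9): A, B, D, E, F, G, J, L, M
  1-simplices (27): AB, AD, AE, AF, AG, AM, BF, BG, BJ, BL, BM, DF, DG, DJ, DL, DM, EF, EG, EJ, EL, EM, FJ, FL, GJ, GL, JM, LM
  2-simplices (18): ABF, ABM, ADF, ADG, AEG, AEM, BFL, BGJ, BGL, BJM, DFJ, DGL, DJM, DLM, EFJ, EFL, EGJ, ELM

Hence C_0 ≅ Z^9, C_1 ≅ Z^27, C_2 ≅ Z^18.

The boundary map ∂_1: C_1 → C_0 maps an edge to its endpoints' difference, ∂[p,q] = q − p. For instance
  ∂EJ = J − E.
As a 9×27 matrix over Z this has rank 8, with invariant factors (1,1,1,1,1,1,1,1).

The boundary map ∂_2: C_2 → C_1 maps a triangle to the signed sum of its edges. For instance
  ∂AEM = EM − AM + AE,
  ∂ADF = DF − AF + AD.
The resulting 27×18 matrix has rank 17, and its Smith normal form has invariant factors (1,1,1,1,1,1,1,1,1,1,1,1,1,1,1,1,1).

Computing H_k = (kernel of ∂_k) / (image of ∂_{k+1}):

  H_2: rank ker ∂_2 − rank ∂_3 = (18 − 17) − 0 = 1, and there is no ∂_3, so H_2 ≅ Z.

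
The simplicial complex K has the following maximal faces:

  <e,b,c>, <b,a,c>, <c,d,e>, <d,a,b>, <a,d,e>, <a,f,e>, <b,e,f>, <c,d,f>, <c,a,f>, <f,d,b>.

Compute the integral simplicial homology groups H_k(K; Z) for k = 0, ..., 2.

H_0 ≅ Z,  H_1 ≅ Z_2,  H_2 = 0.

Fix the vertex order a < b < c < d < e < f and write every simplex with vertices in increasing order. Then dim K = 2 and the simplices of K are:

  0-simplices (6): a, b, c, d, e, f
  1-simplices (15): ab, ac, ad, ae, af, bc, bd, be, bf, cd, ce, cf, de, df, ef
  2-simplices (10): abc, abd, acf, ade, aef, bce, bdf, bef, cde, cdf

Hence C_0 ≅ Z^6, C_1 ≅ Z^15, C_2 ≅ Z^10.

Boundary ∂_1: C_1 → C_0 maps an edge to its endpoints' difference, ∂[p,q] = q − p.
As a 6×15 matrix over Z this has rank 5, with invariant factors (1,1,1,1,1).

Boundary ∂_2: C_2 → C_1 maps a triangle to the signed sum of its edges. For instance
  ∂bdf = df − bf + bd,
  ∂bce = ce − be + bc.
This gives a 15×10 integer matrix of rank 10; reducing to Smith normal form yields diagonal entries (1,1,1,1,1,1,1,1,1,2).

Now H_k = ker ∂_k / im ∂_{k+1}, so:

  H_0: rank C_0 − rank ∂_1 = 6 − 5 = 1, and the invariant factors of ∂_1 are all 1, so H_0 = Z.
  H_1: rank ker ∂_1 − rank ∂_2 = (15 − 5) − 10 = 0, and ∂_2 has invariant factor 2 > 1, so H_1 = Z_2.
  H_2: rank ker ∂_2 − rank ∂_3 = (10 − 10) − 0 = 0, and there is no ∂_3, so H_2 = 0.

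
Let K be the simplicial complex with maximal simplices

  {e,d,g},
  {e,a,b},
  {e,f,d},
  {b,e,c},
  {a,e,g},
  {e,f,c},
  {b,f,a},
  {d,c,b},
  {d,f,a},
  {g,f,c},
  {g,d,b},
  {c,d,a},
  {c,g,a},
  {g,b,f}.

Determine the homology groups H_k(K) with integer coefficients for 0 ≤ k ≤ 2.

Order the vertices as a < b < c < d < e < f < g. Listing each simplex with vertices in this order, K has dimension 2 with simplices:

  0-simplices (7): a, b, c, d, e, f, g
  1-simplices (21): ab, ac, ad, ae, af, ag, bc, bd, be, bf, bg, cd, ce, cf, cg, de, df, dg, ef, eg, fg
  2-simplices (14): abe, abf, acd, acg, adf, aeg, bcd, bce, bdg, bfg, cef, cfg, def, deg

giving chain groups C_0 ≅ Z^7, C_1 ≅ Z^21, C_2 ≅ Z^14.

The boundary map ∂_1: C_1 → C_0 maps an edge to its endpoints' difference, ∂[p,q] = q − p. For instance
  ∂de = e − d.
The 7×21 boundary matrix has rank 6 and Smith normal form diag(1,1,1,1,1,1).

∂_2: C_2 → C_1 maps a triangle to the signed sum of its edges. For instance
  ∂def = ef − df + de,
  ∂bdg = dg − bg + bd.
This gives a 21×14 integer matrix of rank 13; reducing to Smith normal form yields diagonal entries (1,1,1,1,1,1,1,1,1,1,1,1,1).

Computing H_k = (kernel of ∂_k) / (image of ∂_{k+1}):

  H_0: rank C_0 − rank ∂_1 = 7 − 6 = 1, and the invariant factors of ∂_1 are all 1, so H_0 ≅ Z.
  H_1: rank ker ∂_1 − rank ∂_2 = (21 − 6) − 13 = 2, and the invariant factors of ∂_2 are all 1, so H_1 ≅ Z^2.
  H_2: rank ker ∂_2 − rank ∂_3 = (14 − 13) − 0 = 1, and there is no ∂_3, so H_2 ≅ Z.

H_0 = Z,  H_1 = Z^2,  H_2 = Z.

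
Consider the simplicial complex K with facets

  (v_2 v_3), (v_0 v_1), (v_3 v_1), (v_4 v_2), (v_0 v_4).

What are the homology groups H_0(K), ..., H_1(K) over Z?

Take the total order v_0 < v_1 < v_2 < v_3 < v_4 on the vertex set. Then K (dimension 1) consists of the simplices:

  0-simplices (5): [v_0], [v_1], [v_2], [v_3], [v_4]
  1-simplices (5): [v_0,v_1], [v_0,v_4], [v_1,v_3], [v_2,v_3], [v_2,v_4]

giving chain groups C_0 ≅ Z^5, C_1 ≅ Z^5.

The boundary map ∂_1: C_1 → C_0 maps an edge to its endpoints' difference, ∂[p,q] = q − p.
The resulting 5×5 matrix has rank 4, and its Smith normal form has invariant factors (1,1,1,1).

From H_k ≅ ker(∂_k) / im(∂_{k+1}) we obtain:

  H_0: rank C_0 − rank ∂_1 = 5 − 4 = 1, and the invariant factors of ∂_1 are all 1, so H_0 = Z.
  H_1: rank ker ∂_1 − rank ∂_2 = (5 − 4) − 0 = 1, and there is no ∂_2, so H_1 = Z.

As a check, the Euler characteristic is 5 − 5 = 0, which agrees with 1 − 1 = 0.

H_0 = Z,  H_1 = Z.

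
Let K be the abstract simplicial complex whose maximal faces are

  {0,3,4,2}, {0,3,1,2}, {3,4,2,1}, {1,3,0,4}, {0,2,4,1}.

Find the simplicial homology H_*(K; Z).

We work with the vertex ordering 0 < 1 < 2 < 3 < 4. The simplices of K, each written with vertices in increasing order, are:

  0-simplices (5): [0], [1], [2], [3], [4]
  1-simplices (10): [0,1], [0,2], [0,3], [0,4], [1,2], [1,3], [1,4], [2,3], [2,4], [3,4]
  2-simplices (10): [0,1,2], [0,1,3], [0,1,4], [0,2,3], [0,2,4], [0,3,4], [1,2,3], [1,2,4], [1,3,4], [2,3,4]
  3-simplices (5): [0,1,2,3], [0,1,2,4], [0,1,3,4], [0,2,3,4], [1,2,3,4]

giving chain groups C_0 ≅ Z^5, C_1 ≅ Z^10, C_2 ≅ Z^10, C_3 ≅ Z^5.

∂_1: C_1 → C_0 maps an edge to its endpoints' difference, ∂[p,q] = q − p. For instance
  ∂[0,2] = [2] − [0].
The resulting 5×10 matrix has rank 4, and its Smith normal form has invariant factors (1,1,1,1).

∂_2: C_2 → C_1 maps a triangle to the signed sum of its edges. For instance
  ∂[2,3,4] = [3,4] − [2,4] + [2,3],
  ∂[0,1,4] = [1,4] − [0,4] + [0,1].
This gives a 10×10 integer matrix of rank 6; reducing to Smith normal form yields diagonal entries (1,1,1,1,1,1).

The boundary map ∂_3: C_3 → C_2 sends each 3-simplex σ to the alternating sum Σ_i (−1)^i (σ with its i-th vertex removed). For instance
  ∂[0,1,2,4] = [1,2,4] − [0,2,4] + [0,1,4] − [0,1,2],
  ∂[0,2,3,4] = [2,3,4] − [0,3,4] + [0,2,4] − [0,2,3].
The 10×5 boundary matrix has rank 4 and Smith normal form diag(1,1,1,1).

From H_k ≅ ker(∂_k) / im(∂_{k+1}) we obtain:

  H_0: rank C_0 − rank ∂_1 = 5 − 4 = 1, and the invariant factors of ∂_1 are all 1, so H_0 = Z.
  H_1: rank ker ∂_1 − rank ∂_2 = (10 − 4) − 6 = 0, and the invariant factors of ∂_2 are all 1, so H_1 = 0.
  H_2: rank ker ∂_2 − rank ∂_3 = (10 − 6) − 4 = 0, and the invariant factors of ∂_3 are all 1, so H_2 = 0.
  H_3: rank ker ∂_3 − rank ∂_4 = (5 − 4) − 0 = 1, and there is no ∂_4, so H_3 = Z.

H_0 ≅ Z,  H_1 = 0,  H_2 = 0,  H_3 ≅ Z.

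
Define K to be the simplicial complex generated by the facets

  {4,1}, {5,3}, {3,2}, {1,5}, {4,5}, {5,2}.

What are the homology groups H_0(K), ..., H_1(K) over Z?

H_0 ≅ Z,  H_1 ≅ Z^2.

Fix the vertex order 1 < 2 < 3 < 4 < 5 and write every simplex with vertices in increasing order. Then dim K = 1 and the simplices of K are:

  0-simplices (5): [1], [2], [3], [4], [5]
  1-simplices (6): [1,4], [1,5], [2,3], [2,5], [3,5], [4,5]

Hence C_0 ≅ Z^5, C_1 ≅ Z^6.

∂_1: C_1 → C_0 maps an edge to its endpoints' difference, ∂[p,q] = q − p. For instance
  ∂[1,4] = [4] − [1].
As a 5×6 matrix over Z this has rank 4, with invariant factors (1,1,1,1).

From H_k ≅ ker(∂_k) / im(∂_{k+1}) we obtain:

  H_0: rank C_0 − rank ∂_1 = 5 − 4 = 1, and the invariant factors of ∂_1 are all 1, so H_0 = Z.
  H_1: rank ker ∂_1 − rank ∂_2 = (6 − 4) − 0 = 2, and there is no ∂_2, so H_1 = Z^2.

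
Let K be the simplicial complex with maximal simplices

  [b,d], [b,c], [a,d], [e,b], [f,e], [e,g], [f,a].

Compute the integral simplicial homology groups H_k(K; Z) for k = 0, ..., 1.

H_0 ≅ Z,  H_1 ≅ Z.

We work with the vertex ordering a < b < c < d < e < f < g. The simplices of K, each written with vertices in increasing order, are:

  0-simplices (7): a, b, c, d, e, f, g
  1-simplices (7): ad, af, bc, bd, be, ef, eg

Hence C_0 ≅ Z^7, C_1 ≅ Z^7.

Boundary ∂_1: C_1 → C_0 sends each edge [p,q] (with p < q) to q − p. For instance
  ∂af = f − a.
The 7×7 boundary matrix has rank 6 and Smith normal form diag(1,1,1,1,1,1).

From H_k ≅ ker(∂_k) / im(∂_{k+1}) we obtain:

  H_0: rank C_0 − rank ∂_1 = 7 − 6 = 1, and the invariant factors of ∂_1 are all 1, so H_0 ≅ Z.
  H_1: rank ker ∂_1 − rank ∂_2 = (7 − 6) − 0 = 1, and there is no ∂_2, so H_1 ≅ Z.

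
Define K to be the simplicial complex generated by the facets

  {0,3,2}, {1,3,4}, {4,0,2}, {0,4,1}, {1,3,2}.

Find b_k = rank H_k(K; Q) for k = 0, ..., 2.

We work with the vertex ordering 0 < 1 < 2 < 3 < 4. The simplices of K, each written with vertices in increasing order, are:

  0-simplices (5): [0], [1], [2], [3], [4]
  1-simplices (10): [0,1], [0,2], [0,3], [0,4], [1,2], [1,3], [1,4], [2,3], [2,4], [3,4]
  2-simplices (5): [0,1,4], [0,2,3], [0,2,4], [1,2,3], [1,3,4]

giving chain groups C_0 ≅ Z^5, C_1 ≅ Z^10, C_2 ≅ Z^5.

∂_1: C_1 → C_0 is given by ∂[p,q] = [q] − [p]. For instance
  ∂[0,1] = [1] − [0].
The resulting 5×10 matrix has rank 4, and its Smith normal form has invariant factors (1,1,1,1).

The boundary map ∂_2: C_2 → C_1 sends each 2-simplex [p,q,r] to [q,r] − [p,r] + [p,q]. For instance
  ∂[0,1,4] = [1,4] − [0,4] + [0,1],
  ∂[0,2,3] = [2,3] − [0,3] + [0,2].
The resulting 10×5 matrix has rank 5, and its Smith normal form has invariant factors (1,1,1,1,1).

Reading off H_k = ker ∂_k / im ∂_{k+1}:

  H_0: rank C_0 − rank ∂_1 = 5 − 4 = 1, and the invariant factors of ∂_1 are all 1, so H_0 = Z.
  H_1: rank ker ∂_1 − rank ∂_2 = (10 − 4) − 5 = 1, and the invariant factors of ∂_2 are all 1, so H_1 = Z.
  H_2: rank ker ∂_2 − rank ∂_3 = (5 − 5) − 0 = 0, and there is no ∂_3, so H_2 = 0.

Hence the Betti numbers are b_0 = 1, b_1 = 1, b_2 = 0.

b_0 = 1, b_1 = 1, b_2 = 0.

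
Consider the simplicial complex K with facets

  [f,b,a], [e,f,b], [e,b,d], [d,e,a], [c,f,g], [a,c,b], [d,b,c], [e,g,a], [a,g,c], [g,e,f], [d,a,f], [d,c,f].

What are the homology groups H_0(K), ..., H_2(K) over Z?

H_0 = Z,  H_1 = Z/2,  H_2 = 0.

K has 7 vertices, 18 edges, 12 triangles.
rank ∂_0 = 0, rank ∂_1 = 6 ⇒ b_0 = 7 − 0 − 6 = 1; all invariant factors of ∂_1 are 1 so no torsion. So H_0 = Z.
rank ∂_1 = 6, rank ∂_2 = 12 ⇒ b_1 = 18 − 6 − 12 = 0; ∂_2 has invariant factor(s) [2] giving torsion. So H_1 = Z/2.
rank ∂_2 = 12, rank ∂_3 = 0 ⇒ b_2 = 12 − 12 − 0 = 0. So H_2 = 0.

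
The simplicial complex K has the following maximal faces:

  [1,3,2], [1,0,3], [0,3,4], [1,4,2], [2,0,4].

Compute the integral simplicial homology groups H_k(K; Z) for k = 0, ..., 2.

Take the total order 0 < 1 < 2 < 3 < 4 on the vertex set. Then K (dimension 2) consists of the simplices:

  0-simplices (5): [0], [1], [2], [3], [4]
  1-simplices (10): [0,1], [0,2], [0,3], [0,4], [1,2], [1,3], [1,4], [2,3], [2,4], [3,4]
  2-simplices (5): [0,1,3], [0,2,4], [0,3,4], [1,2,3], [1,2,4]

giving chain groups C_0 ≅ Z^5, C_1 ≅ Z^10, C_2 ≅ Z^5.

The boundary map ∂_1: C_1 → C_0 sends each edge [p,q] (with p < q) to q − p. For instance
  ∂[3,4] = [4] − [3].
This gives a 5×10 integer matrix of rank 4; reducing to Smith normal form yields diagonal entries (1,1,1,1).

∂_2: C_2 → C_1 maps a triangle to the signed sum of its edges. For instance
  ∂[0,3,4] = [3,4] − [0,4] + [0,3],
  ∂[1,2,4] = [2,4] − [1,4] + [1,2].
The resulting 10×5 matrix has rank 5, and its Smith normal form has invariant factors (1,1,1,1,1).

From H_k ≅ ker(∂_k) / im(∂_{k+1}) we obtain:

  H_0: rank C_0 − rank ∂_1 = 5 − 4 = 1, and the invariant factors of ∂_1 are all 1, so H_0 ≅ Z.
  H_1: rank ker ∂_1 − rank ∂_2 = (10 − 4) − 5 = 1, and the invariant factors of ∂_2 are all 1, so H_1 ≅ Z.
  H_2: rank ker ∂_2 − rank ∂_3 = (5 − 5) − 0 = 0, and there is no ∂_3, so H_2 ≅ 0.

As a check, the Euler characteristic is 5 − 10 + 5 = 0, which agrees with 1 − 1 + 0 = 0.

H_0 = Z,  H_1 = Z,  H_2 = 0.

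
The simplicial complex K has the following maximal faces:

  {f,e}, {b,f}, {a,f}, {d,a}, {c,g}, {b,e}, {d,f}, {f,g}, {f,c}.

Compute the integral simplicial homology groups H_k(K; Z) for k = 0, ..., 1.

H_0 ≅ Z,  H_1 ≅ Z^3.

We work with the vertex ordering a < b < c < d < e < f < g. The simplices of K, each written with vertices in increasing order, are:

  0-simplices (7): a, b, c, d, e, f, g
  1-simplices (9): ad, af, be, bf, cf, cg, df, ef, fg

so the chain groups are C_0 ≅ Z^7, C_1 ≅ Z^9.

∂_1: C_1 → C_0 maps an edge to its endpoints' difference, ∂[p,q] = q − p. For instance
  ∂fg = g − f.
As a 7×9 matrix over Z this has rank 6, with invariant factors (1,1,1,1,1,1).

From H_k ≅ ker(∂_k) / im(∂_{k+1}) we obtain:

  H_0: rank C_0 − rank ∂_1 = 7 − 6 = 1, and the invariant factors of ∂_1 are all 1, so H_0 = Z.
  H_1: rank ker ∂_1 − rank ∂_2 = (9 − 6) − 0 = 3, and there is no ∂_2, so H_1 = Z^3.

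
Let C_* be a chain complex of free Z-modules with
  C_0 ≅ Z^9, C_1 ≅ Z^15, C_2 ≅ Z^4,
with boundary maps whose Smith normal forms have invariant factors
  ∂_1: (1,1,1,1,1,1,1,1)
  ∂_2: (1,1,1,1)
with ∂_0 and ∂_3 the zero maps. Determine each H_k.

H_0: b_0 = 9 − 0 − 8 = 1; torsion from ∂_1 factors > 1: none. So H_0 ≅ Z.
H_1: b_1 = 15 − 8 − 4 = 3; torsion from ∂_2 factors > 1: none. So H_1 ≅ Z^3.
H_2: b_2 = 4 − 4 − 0 = 0; torsion from ∂_3 factors > 1: none. So H_2 ≅ 0.

H_0 ≅ Z,  H_1 ≅ Z^3,  H_2 = 0.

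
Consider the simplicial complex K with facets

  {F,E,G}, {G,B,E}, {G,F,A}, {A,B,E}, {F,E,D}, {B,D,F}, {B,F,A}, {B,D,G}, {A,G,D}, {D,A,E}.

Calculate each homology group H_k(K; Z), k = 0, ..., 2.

H_0 ≅ Z,  H_1 ≅ Z/2,  H_2 = 0.

Order the vertices as A < B < D < E < F < G. Listing each simplex with vertices in this order, K has dimension 2 with simplices:

  0-simplices (6): A, B, D, E, F, G
  1-simplices (15): AB, AD, AE, AF, AG, BD, BE, BF, BG, DE, DF, DG, EF, EG, FG
  2-simplices (10): ABE, ABF, ADE, ADG, AFG, BDF, BDG, BEG, DEF, EFG

Hence C_0 ≅ Z^6, C_1 ≅ Z^15, C_2 ≅ Z^10.

The boundary map ∂_1: C_1 → C_0 is given by ∂[p,q] = [q] − [p].
This gives a 6×15 integer matrix of rank 5; reducing to Smith normal form yields diagonal entries (1,1,1,1,1).

Boundary ∂_2: C_2 → C_1 maps a triangle to the signed sum of its edges. For instance
  ∂AFG = FG − AG + AF,
  ∂DEF = EF − DF + DE.
As a 15×10 matrix over Z this has rank 10, with invariant factors (1,1,1,1,1,1,1,1,1,2).

From H_k ≅ ker(∂_k) / im(∂_{k+1}) we obtain:

  H_0: rank C_0 − rank ∂_1 = 6 − 5 = 1, and the invariant factors of ∂_1 are all 1, so H_0 ≅ Z.
  H_1: rank ker ∂_1 − rank ∂_2 = (15 − 5) − 10 = 0, and ∂_2 has invariant factor 2 > 1, so H_1 ≅ Z/2.
  H_2: rank ker ∂_2 − rank ∂_3 = (10 − 10) − 0 = 0, and there is no ∂_3, so H_2 ≅ 0.

As a check, the Euler characteristic is 6 − 15 + 10 = 1, which agrees with 1 − 0 + 0 = 1.
(K is a triangulation of the real projective plane RP^2.)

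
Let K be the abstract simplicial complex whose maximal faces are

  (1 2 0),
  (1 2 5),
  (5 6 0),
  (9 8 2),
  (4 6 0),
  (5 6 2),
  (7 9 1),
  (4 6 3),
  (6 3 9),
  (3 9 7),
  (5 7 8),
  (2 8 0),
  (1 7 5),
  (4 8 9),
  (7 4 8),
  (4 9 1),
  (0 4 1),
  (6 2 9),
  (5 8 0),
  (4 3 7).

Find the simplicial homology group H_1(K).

We work with the vertex ordering 0 < 1 < 2 < 3 < 4 < 5 < 6 < 7 < 8 < 9. The simplices of K, each written with vertices in increasing order, are:

  0-simplices (10): [0], [1], [2], [3], [4], [5], [6], [7], [8], [9]
  1-simplices (30): (30 of them)
  2-simplices (20): (20 of them)

Hence C_0 ≅ Z^10, C_1 ≅ Z^30, C_2 ≅ Z^20.

The boundary map ∂_1: C_1 → C_0 maps an edge to its endpoints' difference, ∂[p,q] = q − p. For instance
  ∂[3,6] = [6] − [3].
This gives a 10×30 integer matrix of rank 9; reducing to Smith normal form yields diagonal entries (1,1,1,1,1,1,1,1,1).

The boundary map ∂_2: C_2 → C_1 sends each 2-simplex [p,q,r] to [q,r] − [p,r] + [p,q]. For instance
  ∂[3,4,7] = [4,7] − [3,7] + [3,4],
  ∂[0,2,8] = [2,8] − [0,8] + [0,2].
The resulting 30×20 matrix has rank 20, and its Smith normal form has invariant factors (1,1,1,1,1,1,1,1,1,1,1,1,1,1,1,1,1,1,1,2).

Reading off H_k = ker ∂_k / im ∂_{k+1}:

  H_1: rank ker ∂_1 − rank ∂_2 = (30 − 9) − 20 = 1, and ∂_2 has invariant factor 2 > 1, so H_1 = Z ⊕ Z/2Z.

(K is a triangulation of the Klein bottle.)

H_1 ≅ Z ⊕ Z/2Z.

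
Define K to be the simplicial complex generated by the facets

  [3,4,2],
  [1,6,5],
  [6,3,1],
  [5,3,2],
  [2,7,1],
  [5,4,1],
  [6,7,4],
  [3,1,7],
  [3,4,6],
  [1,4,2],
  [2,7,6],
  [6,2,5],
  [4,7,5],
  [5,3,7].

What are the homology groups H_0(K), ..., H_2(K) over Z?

Take the total order 1 < 2 < 3 < 4 < 5 < 6 < 7 on the vertex set. Then K (dimension 2) consists of the simplices:

  0-simplices (7): [1], [2], [3], [4], [5], [6], [7]
  1-simplices (21): [1,2], [1,3], [1,4], [1,5], [1,6], [1,7], [2,3], [2,4], [2,5], [2,6], [2,7], [3,4], [3,5], [3,6], [3,7], [4,5], [4,6], [4,7], [5,6], [5,7], [6,7]
  2-simplices (14): [1,2,4], [1,2,7], [1,3,6], [1,3,7], [1,4,5], [1,5,6], [2,3,4], [2,3,5], [2,5,6], [2,6,7], [3,4,6], [3,5,7], [4,5,7], [4,6,7]

Hence C_0 ≅ Z^7, C_1 ≅ Z^21, C_2 ≅ Z^14.

Boundary ∂_1: C_1 → C_0 sends each edge [p,q] (with p < q) to q − p. For instance
  ∂[2,6] = [6] − [2].
This gives a 7×21 integer matrix of rank 6; reducing to Smith normal form yields diagonal entries (1,1,1,1,1,1).

Boundary ∂_2: C_2 → C_1 acts by ∂[p,q,r] = [q,r] − [p,r] + [p,q]. For instance
  ∂[4,6,7] = [6,7] − [4,7] + [4,6],
  ∂[1,4,5] = [4,5] − [1,5] + [1,4].
As a 21×14 matrix over Z this has rank 13, with invariant factors (1,1,1,1,1,1,1,1,1,1,1,1,1).

From H_k ≅ ker(∂_k) / im(∂_{k+1}) we obtain:

  H_0: rank C_0 − rank ∂_1 = 7 − 6 = 1, and the invariant factors of ∂_1 are all 1, so H_0 ≅ Z.
  H_1: rank ker ∂_1 − rank ∂_2 = (21 − 6) − 13 = 2, and the invariant factors of ∂_2 are all 1, so H_1 ≅ Z^2.
  H_2: rank ker ∂_2 − rank ∂_3 = (14 − 13) − 0 = 1, and there is no ∂_3, so H_2 ≅ Z.

As a check, the Euler characteristic is 7 − 21 + 14 = 0, which agrees with 1 − 2 + 1 = 0.
(K is a triangulation of the torus T^2.)

H_0 ≅ Z,  H_1 ≅ Z^2,  H_2 ≅ Z.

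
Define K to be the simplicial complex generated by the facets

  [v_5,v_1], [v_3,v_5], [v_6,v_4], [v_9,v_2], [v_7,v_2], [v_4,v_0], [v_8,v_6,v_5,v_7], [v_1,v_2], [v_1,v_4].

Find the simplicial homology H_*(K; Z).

Fix the vertex order v_0 < v_1 < v_2 < v_3 < v_4 < v_5 < v_6 < v_7 < v_8 < v_9 and write every simplex with vertices in increasing order. Then dim K = 3 and the simplices of K are:

  0-simplices (10): [v_0], [v_1], [v_2], [v_3], [v_4], [v_5], [v_6], [v_7], [v_8], [v_9]
  1-simplices (14): [v_0,v_4], [v_1,v_2], [v_1,v_4], [v_1,v_5], [v_2,v_7], [v_2,v_9], [v_3,v_5], [v_4,v_6], [v_5,v_6], [v_5,v_7], [v_5,v_8], [v_6,v_7], [v_6,v_8], [v_7,v_8]
  2-simplices (4): [v_5,v_6,v_7], [v_5,v_6,v_8], [v_5,v_7,v_8], [v_6,v_7,v_8]
  3-simplices (1): [v_5,v_6,v_7,v_8]

giving chain groups C_0 ≅ Z^10, C_1 ≅ Z^14, C_2 ≅ Z^4, C_3 ≅ Z^1.

∂_1: C_1 → C_0 is given by ∂[p,q] = [q] − [p]. For instance
  ∂[v_6,v_8] = [v_8] − [v_6].
This gives a 10×14 integer matrix of rank 9; reducing to Smith normal form yields diagonal entries (1,1,1,1,1,1,1,1,1).

The boundary map ∂_2: C_2 → C_1 sends each 2-simplex [p,q,r] to [q,r] − [p,r] + [p,q]. For instance
  ∂[v_5,v_6,v_8] = [v_6,v_8] − [v_5,v_8] + [v_5,v_6],
  ∂[v_5,v_6,v_7] = [v_6,v_7] − [v_5,v_7] + [v_5,v_6].
The 14×4 boundary matrix has rank 3 and Smith normal form diag(1,1,1).

Boundary ∂_3: C_3 → C_2 sends each 3-simplex σ to the alternating sum Σ_i (−1)^i (σ with its i-th vertex removed). For instance
  ∂[v_5,v_6,v_7,v_8] = [v_6,v_7,v_8] − [v_5,v_7,v_8] + [v_5,v_6,v_8] − [v_5,v_6,v_7].
The resulting 4×1 matrix has rank 1, and its Smith normal form has invariant factors (1).

Computing H_k = (kernel of ∂_k) / (image of ∂_{k+1}):

  H_0: rank C_0 − rank ∂_1 = 10 − 9 = 1, and the invariant factors of ∂_1 are all 1, so H_0 ≅ Z.
  H_1: rank ker ∂_1 − rank ∂_2 = (14 − 9) − 3 = 2, and the invariant factors of ∂_2 are all 1, so H_1 ≅ Z^2.
  H_2: rank ker ∂_2 − rank ∂_3 = (4 − 3) − 1 = 0, and the invariant factors of ∂_3 are all 1, so H_2 ≅ 0.
  H_3: rank ker ∂_3 − rank ∂_4 = (1 − 1) − 0 = 0, and there is no ∂_4, so H_3 ≅ 0.

H_0 ≅ Z,  H_1 ≅ Z^2,  H_2 = 0,  H_3 = 0.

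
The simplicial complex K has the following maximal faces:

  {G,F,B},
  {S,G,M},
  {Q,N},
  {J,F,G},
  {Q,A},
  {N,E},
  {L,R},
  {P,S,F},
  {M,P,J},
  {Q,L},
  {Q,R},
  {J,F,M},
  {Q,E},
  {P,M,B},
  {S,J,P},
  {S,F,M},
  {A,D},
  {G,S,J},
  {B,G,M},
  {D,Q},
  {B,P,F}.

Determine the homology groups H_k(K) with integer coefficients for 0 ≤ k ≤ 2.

H_0 ≅ Z^2,  H_1 ≅ Z^3 ⊕ Z_2,  H_2 = 0.

Order the vertices as A < B < D < E < F < G < J < L < M < N < P < Q < R < S. Listing each simplex with vertices in this order, K has dimension 2 with simplices:

  0-simplices (14): A, B, D, E, F, G, J, L, M, N, P, Q, R, S
  1-simplices (27): AD, AQ, BF, BG, BM, BP, DQ, EN, EQ, FG, FJ, FM, FP, FS, GJ, GM, GS, JM, JP, JS, LQ, LR, MP, MS, NQ, PS, QR
  2-simplices (12): BFG, BFP, BGM, BMP, FGJ, FJM, FMS, FPS, GJS, GMS, JMP, JPS

giving chain groups C_0 ≅ Z^14, C_1 ≅ Z^27, C_2 ≅ Z^12.

The boundary map ∂_1: C_1 → C_0 sends each edge [p,q] (with p < q) to q − p.
The resulting 14×27 matrix has rank 12, and its Smith normal form has invariant factors (1,1,1,1,1,1,1,1,1,1,1,1).

∂_2: C_2 → C_1 maps a triangle to the signed sum of its edges. For instance
  ∂JPS = PS − JS + JP,
  ∂FMS = MS − FS + FM.
The resulting 27×12 matrix has rank 12, and its Smith normal form has invariant factors (1,1,1,1,1,1,1,1,1,1,1,2).

From H_k ≅ ker(∂_k) / im(∂_{k+1}) we obtain:

  H_0: rank C_0 − rank ∂_1 = 14 − 12 = 2, and the invariant factors of ∂_1 are all 1, so H_0 = Z^2.
  H_1: rank ker ∂_1 − rank ∂_2 = (27 − 12) − 12 = 3, and ∂_2 has invariant factor 2 > 1, so H_1 = Z^3 ⊕ Z_2.
  H_2: rank ker ∂_2 − rank ∂_3 = (12 − 12) − 0 = 0, and there is no ∂_3, so H_2 = 0.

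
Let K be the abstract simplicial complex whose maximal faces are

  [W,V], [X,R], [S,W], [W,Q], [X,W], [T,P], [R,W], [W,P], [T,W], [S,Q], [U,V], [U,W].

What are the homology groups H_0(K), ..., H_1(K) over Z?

Order the vertices as P < Q < R < S < T < U < V < W < X. Listing each simplex with vertices in this order, K has dimension 1 with simplices:

  0-simplices (9): P, Q, R, S, T, U, V, W, X
  1-simplices (12): PT, PW, QS, QW, RW, RX, SW, TW, UV, UW, VW, WX

so the chain groups are C_0 ≅ Z^9, C_1 ≅ Z^12.

Boundary ∂_1: C_1 → C_0 is given by ∂[p,q] = [q] − [p].
The resulting 9×12 matrix has rank 8, and its Smith normal form has invariant factors (1,1,1,1,1,1,1,1).

Computing H_k = (kernel of ∂_k) / (image of ∂_{k+1}):

  H_0: rank C_0 − rank ∂_1 = 9 − 8 = 1, and the invariant factors of ∂_1 are all 1, so H_0 = Z.
  H_1: rank ker ∂_1 − rank ∂_2 = (12 − 8) − 0 = 4, and there is no ∂_2, so H_1 = Z^4.

H_0 ≅ Z,  H_1 ≅ Z^4.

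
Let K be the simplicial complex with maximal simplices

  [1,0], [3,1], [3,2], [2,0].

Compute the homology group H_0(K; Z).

H_0 = Z.

We work with the vertex ordering 0 < 1 < 2 < 3. The simplices of K, each written with vertices in increasing order, are:

  0-simplices (4): [0], [1], [2], [3]
  1-simplices (4): [0,1], [0,2], [1,3], [2,3]

giving chain groups C_0 ≅ Z^4, C_1 ≅ Z^4.

Boundary ∂_1: C_1 → C_0 is given by ∂[p,q] = [q] − [p].
As a 4×4 matrix over Z this has rank 3, with invariant factors (1,1,1).

Reading off H_k = ker ∂_k / im ∂_{k+1}:

  H_0: rank C_0 − rank ∂_1 = 4 − 3 = 1, and the invariant factors of ∂_1 are all 1, so H_0 = Z.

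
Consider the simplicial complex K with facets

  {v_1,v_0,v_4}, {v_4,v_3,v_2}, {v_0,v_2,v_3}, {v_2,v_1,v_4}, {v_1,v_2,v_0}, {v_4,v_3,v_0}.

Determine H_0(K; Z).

Take the total order v_0 < v_1 < v_2 < v_3 < v_4 on the vertex set. Then K (dimension 2) consists of the simplices:

  0-simplices (5): [v_0], [v_1], [v_2], [v_3], [v_4]
  1-simplices (9): [v_0,v_1], [v_0,v_2], [v_0,v_3], [v_0,v_4], [v_1,v_2], [v_1,v_4], [v_2,v_3], [v_2,v_4], [v_3,v_4]
  2-simplices (6): [v_0,v_1,v_2], [v_0,v_1,v_4], [v_0,v_2,v_3], [v_0,v_3,v_4], [v_1,v_2,v_4], [v_2,v_3,v_4]

Hence C_0 ≅ Z^5, C_1 ≅ Z^9, C_2 ≅ Z^6.

∂_1: C_1 → C_0 sends each edge [p,q] (with p < q) to q − p. For instance
  ∂[v_0,v_4] = [v_4] − [v_0].
As a 5×9 matrix over Z this has rank 4, with invariant factors (1,1,1,1).

∂_2: C_2 → C_1 sends each 2-simplex [p,q,r] to [q,r] − [p,r] + [p,q]. For instance
  ∂[v_0,v_2,v_3] = [v_2,v_3] − [v_0,v_3] + [v_0,v_2],
  ∂[v_1,v_2,v_4] = [v_2,v_4] − [v_1,v_4] + [v_1,v_2].
As a 9×6 matrix over Z this has rank 5, with invariant factors (1,1,1,1,1).

Computing H_k = (kernel of ∂_k) / (image of ∂_{k+1}):

  H_0: rank C_0 − rank ∂_1 = 5 − 4 = 1, and the invariant factors of ∂_1 are all 1, so H_0 ≅ Z.

(K is a triangulation of the 2-sphere S^2.)

H_0 = Z.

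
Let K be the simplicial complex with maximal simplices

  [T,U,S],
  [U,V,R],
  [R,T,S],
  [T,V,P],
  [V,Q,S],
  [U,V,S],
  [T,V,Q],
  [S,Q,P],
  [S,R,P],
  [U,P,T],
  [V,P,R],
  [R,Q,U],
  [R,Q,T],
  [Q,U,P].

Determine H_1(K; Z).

H_1 ≅ Z^2.

Order the vertices as P < Q < R < S < T < U < V. Listing each simplex with vertices in this order, K has dimension 2 with simplices:

  0-simplices (7): P, Q, R, S, T, U, V
  1-simplices (21): PQ, PR, PS, PT, PU, PV, QR, QS, QT, QU, QV, RS, RT, RU, RV, ST, SU, SV, TU, TV, UV
  2-simplices (14): PQS, PQU, PRS, PRV, PTU, PTV, QRT, QRU, QSV, QTV, RST, RUV, STU, SUV

so the chain groups are C_0 ≅ Z^7, C_1 ≅ Z^21, C_2 ≅ Z^14.

The boundary map ∂_1: C_1 → C_0 maps an edge to its endpoints' difference, ∂[p,q] = q − p. For instance
  ∂ST = T − S.
The resulting 7×21 matrix has rank 6, and its Smith normal form has invariant factors (1,1,1,1,1,1).

The boundary map ∂_2: C_2 → C_1 maps a triangle to the signed sum of its edges. For instance
  ∂PTU = TU − PU + PT,
  ∂QRT = RT − QT + QR.
The 21×14 boundary matrix has rank 13 and Smith normal form diag(1,1,1,1,1,1,1,1,1,1,1,1,1).

From H_k ≅ ker(∂_k) / im(∂_{k+1}) we obtain:

  H_1: rank ker ∂_1 − rank ∂_2 = (21 − 6) − 13 = 2, and the invariant factors of ∂_2 are all 1, so H_1 ≅ Z^2.

(K is a triangulation of the torus T^2.)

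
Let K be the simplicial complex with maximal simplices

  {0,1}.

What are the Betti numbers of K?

Take the total order 0 < 1 on the vertex set. Then K (dimension 1) consists of the simplices:

  0-simplices (2): [0], [1]
  1-simplices (1): [0,1]

so the chain groups are C_0 ≅ Z^2, C_1 ≅ Z^1.

The boundary map ∂_1: C_1 → C_0 sends each edge [p,q] (with p < q) to q − p.
This gives a 2×1 integer matrix of rank 1; reducing to Smith normal form yields diagonal entries (1).

Reading off H_k = ker ∂_k / im ∂_{k+1}:

  H_0: rank C_0 − rank ∂_1 = 2 − 1 = 1, and the invariant factors of ∂_1 are all 1, so H_0 ≅ Z.
  H_1: rank ker ∂_1 − rank ∂_2 = (1 − 1) − 0 = 0, and there is no ∂_2, so H_1 ≅ 0.

Hence the Betti numbers are b_0 = 1, b_1 = 0.

b_0 = 1, b_1 = 0.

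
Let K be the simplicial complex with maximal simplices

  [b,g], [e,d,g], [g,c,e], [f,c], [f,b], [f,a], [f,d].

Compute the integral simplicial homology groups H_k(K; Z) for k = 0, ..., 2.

H_0 = Z,  H_1 = Z^2,  H_2 = 0.

Fix the vertex order a < b < c < d < e < f < g and write every simplex with vertices in increasing order. Then dim K = 2 and the simplices of K are:

  0-simplices (7): a, b, c, d, e, f, g
  1-simplices (10): af, bf, bg, ce, cf, cg, de, df, dg, eg
  2-simplices (2): ceg, deg

giving chain groups C_0 ≅ Z^7, C_1 ≅ Z^10, C_2 ≅ Z^2.

∂_1: C_1 → C_0 sends each edge [p,q] (with p < q) to q − p.
The resulting 7×10 matrix has rank 6, and its Smith normal form has invariant factors (1,1,1,1,1,1).

The boundary map ∂_2: C_2 → C_1 sends each 2-simplex [p,q,r] to [q,r] − [p,r] + [p,q]. For instance
  ∂ceg = eg − cg + ce,
  ∂deg = eg − dg + de.
The 10×2 boundary matrix has rank 2 and Smith normal form diag(1,1).

Reading off H_k = ker ∂_k / im ∂_{k+1}:

  H_0: rank C_0 − rank ∂_1 = 7 − 6 = 1, and the invariant factors of ∂_1 are all 1, so H_0 ≅ Z.
  H_1: rank ker ∂_1 − rank ∂_2 = (10 − 6) − 2 = 2, and the invariant factors of ∂_2 are all 1, so H_1 ≅ Z^2.
  H_2: rank ker ∂_2 − rank ∂_3 = (2 − 2) − 0 = 0, and there is no ∂_3, so H_2 ≅ 0.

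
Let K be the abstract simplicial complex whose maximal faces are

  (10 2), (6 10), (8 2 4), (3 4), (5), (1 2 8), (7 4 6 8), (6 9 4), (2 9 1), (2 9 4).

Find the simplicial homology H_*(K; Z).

Fix the vertex order 1 < 2 < 3 < 4 < 5 < 6 < 7 < 8 < 9 < 10 and write every simplex with vertices in increasing order. Then dim K = 3 and the simplices of K are:

  0-simplices (10): [1], [2], [3], [4], [5], [6], [7], [8], [9], [10]
  1-simplices (17): [1,2], [1,8], [1,9], [2,4], [2,8], [2,9], [2,10], [3,4], [4,6], [4,7], [4,8], [4,9], [6,7], [6,8], [6,9], [6,10], [7,8]
  2-simplices (9): [1,2,8], [1,2,9], [2,4,8], [2,4,9], [4,6,7], [4,6,8], [4,6,9], [4,7,8], [6,7,8]
  3-simplices (1): [4,6,7,8]

giving chain groups C_0 ≅ Z^10, C_1 ≅ Z^17, C_2 ≅ Z^9, C_3 ≅ Z^1.

The boundary map ∂_1: C_1 → C_0 maps an edge to its endpoints' difference, ∂[p,q] = q − p. For instance
  ∂[4,7] = [7] − [4].
As a 10×17 matrix over Z this has rank 8, with invariant factors (1,1,1,1,1,1,1,1).

Boundary ∂_2: C_2 → C_1 acts by ∂[p,q,r] = [q,r] − [p,r] + [p,q]. For instance
  ∂[2,4,8] = [4,8] − [2,8] + [2,4],
  ∂[4,6,9] = [6,9] − [4,9] + [4,6].
This gives a 17×9 integer matrix of rank 8; reducing to Smith normal form yields diagonal entries (1,1,1,1,1,1,1,1).

∂_3: C_3 → C_2 sends each 3-simplex σ to the alternating sum Σ_i (−1)^i (σ with its i-th vertex removed). For instance
  ∂[4,6,7,8] = [6,7,8] − [4,7,8] + [4,6,8] − [4,6,7].
As a 9×1 matrix over Z this has rank 1, with invariant factors (1).

Computing H_k = (kernel of ∂_k) / (image of ∂_{k+1}):

  H_0: rank C_0 − rank ∂_1 = 10 − 8 = 2, and the invariant factors of ∂_1 are all 1, so H_0 ≅ Z^2.
  H_1: rank ker ∂_1 − rank ∂_2 = (17 − 8) − 8 = 1, and the invariant factors of ∂_2 are all 1, so H_1 ≅ Z.
  H_2: rank ker ∂_2 − rank ∂_3 = (9 − 8) − 1 = 0, and the invariant factors of ∂_3 are all 1, so H_2 ≅ 0.
  H_3: rank ker ∂_3 − rank ∂_4 = (1 − 1) − 0 = 0, and there is no ∂_4, so H_3 ≅ 0.

H_0 ≅ Z^2,  H_1 ≅ Z,  H_2 = 0,  H_3 = 0.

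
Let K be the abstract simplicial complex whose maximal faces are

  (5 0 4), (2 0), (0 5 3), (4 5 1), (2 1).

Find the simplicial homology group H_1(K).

H_1 ≅ Z.

Take the total order 0 < 1 < 2 < 3 < 4 < 5 on the vertex set. Then K (dimension 2) consists of the simplices:

  0-simplices (6): [0], [1], [2], [3], [4], [5]
  1-simplices (9): [0,2], [0,3], [0,4], [0,5], [1,2], [1,4], [1,5], [3,5], [4,5]
  2-simplices (3): [0,3,5], [0,4,5], [1,4,5]

so the chain groups are C_0 ≅ Z^6, C_1 ≅ Z^9, C_2 ≅ Z^3.

∂_1: C_1 → C_0 sends each edge [p,q] (with p < q) to q − p.
As a 6×9 matrix over Z this has rank 5, with invariant factors (1,1,1,1,1).

Boundary ∂_2: C_2 → C_1 maps a triangle to the signed sum of its edges. For instance
  ∂[0,4,5] = [4,5] − [0,5] + [0,4],
  ∂[1,4,5] = [4,5] − [1,5] + [1,4].
The resulting 9×3 matrix has rank 3, and its Smith normal form has invariant factors (1,1,1).

Now H_k = ker ∂_k / im ∂_{k+1}, so:

  H_1: rank ker ∂_1 − rank ∂_2 = (9 − 5) − 3 = 1, and the invariant factors of ∂_2 are all 1, so H_1 = Z.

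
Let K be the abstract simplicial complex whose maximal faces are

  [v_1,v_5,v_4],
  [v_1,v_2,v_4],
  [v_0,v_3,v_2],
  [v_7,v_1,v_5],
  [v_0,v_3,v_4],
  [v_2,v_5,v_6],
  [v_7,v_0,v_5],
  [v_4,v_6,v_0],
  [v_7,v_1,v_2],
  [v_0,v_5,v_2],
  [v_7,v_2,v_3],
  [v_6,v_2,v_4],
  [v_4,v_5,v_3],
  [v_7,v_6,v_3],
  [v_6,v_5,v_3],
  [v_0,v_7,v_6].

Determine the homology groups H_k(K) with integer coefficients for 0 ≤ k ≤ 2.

H_0 = Z,  H_1 = Z^2,  H_2 = Z.

Order the vertices as v_0 < v_1 < v_2 < v_3 < v_4 < v_5 < v_6 < v_7. Listing each simplex with vertices in this order, K has dimension 2 with simplices:

  0-simplices (8): [v_0], [v_1], [v_2], [v_3], [v_4], [v_5], [v_6], [v_7]
  1-simplices (24): (24 of them)
  2-simplices (16): (16 of them)

giving chain groups C_0 ≅ Z^8, C_1 ≅ Z^24, C_2 ≅ Z^16.

∂_1: C_1 → C_0 is given by ∂[p,q] = [q] − [p]. For instance
  ∂[v_5,v_6] = [v_6] − [v_5].
The 8×24 boundary matrix has rank 7 and Smith normal form diag(1,1,1,1,1,1,1).

The boundary map ∂_2: C_2 → C_1 maps a triangle to the signed sum of its edges. For instance
  ∂[v_0,v_6,v_7] = [v_6,v_7] − [v_0,v_7] + [v_0,v_6],
  ∂[v_2,v_5,v_6] = [v_5,v_6] − [v_2,v_6] + [v_2,v_5].
The 24×16 boundary matrix has rank 15 and Smith normal form diag(1,1,1,1,1,1,1,1,1,1,1,1,1,1,1).

Now H_k = ker ∂_k / im ∂_{k+1}, so:

  H_0: rank C_0 − rank ∂_1 = 8 − 7 = 1, and the invariant factors of ∂_1 are all 1, so H_0 ≅ Z.
  H_1: rank ker ∂_1 − rank ∂_2 = (24 − 7) − 15 = 2, and the invariant factors of ∂_2 are all 1, so H_1 ≅ Z^2.
  H_2: rank ker ∂_2 − rank ∂_3 = (16 − 15) − 0 = 1, and there is no ∂_3, so H_2 ≅ Z.

As a check, the Euler characteristic is 8 − 24 + 16 = 0, which agrees with 1 − 2 + 1 = 0.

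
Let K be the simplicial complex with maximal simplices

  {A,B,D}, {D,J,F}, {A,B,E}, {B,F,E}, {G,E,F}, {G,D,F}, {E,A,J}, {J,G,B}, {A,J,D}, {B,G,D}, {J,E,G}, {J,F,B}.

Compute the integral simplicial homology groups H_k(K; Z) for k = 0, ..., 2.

Take the total order A < B < D < E < F < G < J on the vertex set. Then K (dimension 2) consists of the simplices:

  0-simplices (7): A, B, D, E, F, G, J
  1-simplices (18): AB, AD, AE, AJ, BD, BE, BF, BG, BJ, DF, DG, DJ, EF, EG, EJ, FG, FJ, GJ
  2-simplices (12): ABD, ABE, ADJ, AEJ, BDG, BEF, BFJ, BGJ, DFG, DFJ, EFG, EGJ

giving chain groups C_0 ≅ Z^7, C_1 ≅ Z^18, C_2 ≅ Z^12.

Boundary ∂_1: C_1 → C_0 maps an edge to its endpoints' difference, ∂[p,q] = q − p. For instance
  ∂AD = D − A.
The 7×18 boundary matrix has rank 6 and Smith normal form diag(1,1,1,1,1,1).

∂_2: C_2 → C_1 sends each 2-simplex [p,q,r] to [q,r] − [p,r] + [p,q]. For instance
  ∂DFJ = FJ − DJ + DF,
  ∂EGJ = GJ − EJ + EG.
As a 18×12 matrix over Z this has rank 12, with invariant factors (1,1,1,1,1,1,1,1,1,1,1,2).

From H_k ≅ ker(∂_k) / im(∂_{k+1}) we obtain:

  H_0: rank C_0 − rank ∂_1 = 7 − 6 = 1, and the invariant factors of ∂_1 are all 1, so H_0 ≅ Z.
  H_1: rank ker ∂_1 − rank ∂_2 = (18 − 6) − 12 = 0, and ∂_2 has invariant factor 2 > 1, so H_1 ≅ Z/2Z.
  H_2: rank ker ∂_2 − rank ∂_3 = (12 − 12) − 0 = 0, and there is no ∂_3, so H_2 ≅ 0.

As a check, the Euler characteristic is 7 − 18 + 12 = 1, which agrees with 1 − 0 + 0 = 1.
(K is a triangulation of the real projective plane RP^2.)

H_0 ≅ Z,  H_1 ≅ Z/2Z,  H_2 = 0.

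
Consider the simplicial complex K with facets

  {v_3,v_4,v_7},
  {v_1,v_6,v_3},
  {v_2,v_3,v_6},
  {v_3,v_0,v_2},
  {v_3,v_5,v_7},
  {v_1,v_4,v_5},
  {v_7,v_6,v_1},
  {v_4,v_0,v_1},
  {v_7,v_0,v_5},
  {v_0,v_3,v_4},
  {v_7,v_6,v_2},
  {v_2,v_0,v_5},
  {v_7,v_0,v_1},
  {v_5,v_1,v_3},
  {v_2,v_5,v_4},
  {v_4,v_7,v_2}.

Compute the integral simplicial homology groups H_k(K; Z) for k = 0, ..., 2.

Fix the vertex order v_0 < v_1 < v_2 < v_3 < v_4 < v_5 < v_6 < v_7 and write every simplex with vertices in increasing order. Then dim K = 2 and the simplices of K are:

  0-simplices (8): [v_0], [v_1], [v_2], [v_3], [v_4], [v_5], [v_6], [v_7]
  1-simplices (24): (24 of them)
  2-simplices (16): (16 of them)

so the chain groups are C_0 ≅ Z^8, C_1 ≅ Z^24, C_2 ≅ Z^16.

∂_1: C_1 → C_0 is given by ∂[p,q] = [q] − [p].
The resulting 8×24 matrix has rank 7, and its Smith normal form has invariant factors (1,1,1,1,1,1,1).

Boundary ∂_2: C_2 → C_1 acts by ∂[p,q,r] = [q,r] − [p,r] + [p,q]. For instance
  ∂[v_0,v_2,v_3] = [v_2,v_3] − [v_0,v_3] + [v_0,v_2],
  ∂[v_1,v_6,v_7] = [v_6,v_7] − [v_1,v_7] + [v_1,v_6].
As a 24×16 matrix over Z this has rank 15, with invariant factors (1,1,1,1,1,1,1,1,1,1,1,1,1,1,1).

Now H_k = ker ∂_k / im ∂_{k+1}, so:

  H_0: rank C_0 − rank ∂_1 = 8 − 7 = 1, and the invariant factors of ∂_1 are all 1, so H_0 = Z.
  H_1: rank ker ∂_1 − rank ∂_2 = (24 − 7) − 15 = 2, and the invariant factors of ∂_2 are all 1, so H_1 = Z^2.
  H_2: rank ker ∂_2 − rank ∂_3 = (16 − 15) − 0 = 1, and there is no ∂_3, so H_2 = Z.

(K is a triangulation of the torus T^2.)

H_0 ≅ Z,  H_1 ≅ Z^2,  H_2 ≅ Z.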